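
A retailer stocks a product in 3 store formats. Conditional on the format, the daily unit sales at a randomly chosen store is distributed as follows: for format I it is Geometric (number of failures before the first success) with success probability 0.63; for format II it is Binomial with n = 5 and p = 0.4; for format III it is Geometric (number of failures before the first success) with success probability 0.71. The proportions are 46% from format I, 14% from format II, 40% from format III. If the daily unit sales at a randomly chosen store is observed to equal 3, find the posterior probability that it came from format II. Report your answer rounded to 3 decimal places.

0.599

Likelihoods P(X=3 | ·): I: 0.0319114; II: 0.2304; III: 0.0173162.
Posterior ∝ prior × likelihood. Numerator for II: 0.14·0.2304 = 0.032256.
Normalizing constant: 0.46·0.0319114 + 0.14·0.2304 + 0.4·0.0173162 = 0.0538617.
P(II | observation) = 0.032256 / 0.0538617 = 0.598867.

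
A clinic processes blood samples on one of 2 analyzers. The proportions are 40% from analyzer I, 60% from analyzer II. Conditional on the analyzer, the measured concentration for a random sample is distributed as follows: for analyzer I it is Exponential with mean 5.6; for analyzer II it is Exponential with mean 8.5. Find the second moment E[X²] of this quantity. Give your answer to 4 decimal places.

111.7880

For each component E[X²] = Var + (mean)², giving I: 62.72; II: 144.5.
Overall E[X²] = 0.4·62.72 + 0.6·144.5 = 111.788.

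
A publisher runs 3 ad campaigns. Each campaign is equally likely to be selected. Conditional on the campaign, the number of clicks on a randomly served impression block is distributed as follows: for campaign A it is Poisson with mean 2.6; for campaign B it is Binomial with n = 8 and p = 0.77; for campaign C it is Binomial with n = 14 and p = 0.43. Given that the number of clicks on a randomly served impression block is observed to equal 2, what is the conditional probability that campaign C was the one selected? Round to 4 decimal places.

Likelihoods P(X=2 | ·): A: 0.251045; B: 0.00245757; C: 0.0197914.
Posterior ∝ prior × likelihood. Numerator for C: 0.333333·0.0197914 = 0.00659713.
Normalizing constant: 0.333333·0.251045 + 0.333333·0.00245757 + 0.333333·0.0197914 = 0.0910979.
P(C | observation) = 0.00659713 / 0.0910979 = 0.0724181.

0.0724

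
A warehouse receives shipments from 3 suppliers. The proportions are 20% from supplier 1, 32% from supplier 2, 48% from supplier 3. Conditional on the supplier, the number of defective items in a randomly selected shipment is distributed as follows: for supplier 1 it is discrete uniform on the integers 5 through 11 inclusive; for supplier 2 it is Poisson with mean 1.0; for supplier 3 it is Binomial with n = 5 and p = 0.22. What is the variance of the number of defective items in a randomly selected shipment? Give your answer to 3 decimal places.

9.240

Per component, 1: μ=8, E[X²]=68; 2: μ=1, E[X²]=2; 3: μ=1.1, E[X²]=2.068.
E[X] = 0.2·8 + 0.32·1 + 0.48·1.1 = 2.448.
E[X²] = 0.2·68 + 0.32·2 + 0.48·2.068 = 15.2326.
Var(X) = E[X²] − (E[X])² = 15.2326 − 5.9927 = 9.23994.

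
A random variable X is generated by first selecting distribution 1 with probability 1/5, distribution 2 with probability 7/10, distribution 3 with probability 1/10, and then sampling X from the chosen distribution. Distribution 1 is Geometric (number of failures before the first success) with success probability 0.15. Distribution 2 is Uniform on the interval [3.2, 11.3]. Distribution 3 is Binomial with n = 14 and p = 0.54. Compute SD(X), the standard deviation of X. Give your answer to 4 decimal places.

3.4871

Per component, 1: μ=5.66667, E[X²]=69.8889; 2: μ=7.25, E[X²]=58.03; 3: μ=7.56, E[X²]=60.6312.
E[X] = 0.2·5.66667 + 0.7·7.25 + 0.1·7.56 = 6.96433.
E[X²] = 0.2·69.8889 + 0.7·58.03 + 0.1·60.6312 = 60.6619.
Var(X) = E[X²] − (E[X])² = 60.6619 − 48.5019 = 12.16.
SD(X) = √12.16 = 3.48711.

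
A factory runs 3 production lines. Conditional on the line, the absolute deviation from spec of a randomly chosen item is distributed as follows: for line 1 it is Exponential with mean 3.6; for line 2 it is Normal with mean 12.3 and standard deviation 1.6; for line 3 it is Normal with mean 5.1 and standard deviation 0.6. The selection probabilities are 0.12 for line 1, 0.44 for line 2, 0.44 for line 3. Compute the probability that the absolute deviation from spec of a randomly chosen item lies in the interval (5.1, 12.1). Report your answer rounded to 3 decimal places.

Conditional on each line, P(5.1 < X < 12.1): 1: 0.207824; 2: 0.450258; 3: 0.5.
By total probability, P(5.1 < X < 12.1) = 0.12·0.207824 + 0.44·0.450258 + 0.44·0.5 = 0.443053.

0.443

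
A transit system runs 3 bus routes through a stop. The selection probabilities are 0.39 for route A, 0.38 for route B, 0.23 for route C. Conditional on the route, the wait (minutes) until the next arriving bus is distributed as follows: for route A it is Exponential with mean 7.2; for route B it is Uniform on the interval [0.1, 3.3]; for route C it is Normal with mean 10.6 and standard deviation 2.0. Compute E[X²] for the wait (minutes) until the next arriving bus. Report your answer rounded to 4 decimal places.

For each component E[X²] = Var + (mean)², giving A: 103.68; B: 3.74333; C: 116.36.
Overall E[X²] = 0.39·103.68 + 0.38·3.74333 + 0.23·116.36 = 68.6205.

68.6205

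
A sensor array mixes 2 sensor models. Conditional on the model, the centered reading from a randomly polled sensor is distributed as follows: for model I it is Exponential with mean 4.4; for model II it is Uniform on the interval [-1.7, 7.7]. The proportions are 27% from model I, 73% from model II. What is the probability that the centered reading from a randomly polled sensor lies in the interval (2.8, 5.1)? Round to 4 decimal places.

0.2368

Conditional on each model, P(2.8 < X < 5.1): I: 0.215442; II: 0.244681.
By total probability, P(2.8 < X < 5.1) = 0.27·0.215442 + 0.73·0.244681 = 0.236786.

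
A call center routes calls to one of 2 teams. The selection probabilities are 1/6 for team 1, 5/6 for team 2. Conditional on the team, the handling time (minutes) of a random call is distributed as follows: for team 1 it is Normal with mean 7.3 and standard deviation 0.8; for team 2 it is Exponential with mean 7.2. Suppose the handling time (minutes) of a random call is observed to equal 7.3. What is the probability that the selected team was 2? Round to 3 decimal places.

Likelihoods f(7.3 | ·): 1: 0.498678; 2: 0.0503896.
Posterior ∝ prior × likelihood. Numerator for 2: 0.833333·0.0503896 = 0.0419914.
Normalizing constant: 0.166667·0.498678 + 0.833333·0.0503896 = 0.125104.
P(2 | observation) = 0.0419914 / 0.125104 = 0.335651.

0.336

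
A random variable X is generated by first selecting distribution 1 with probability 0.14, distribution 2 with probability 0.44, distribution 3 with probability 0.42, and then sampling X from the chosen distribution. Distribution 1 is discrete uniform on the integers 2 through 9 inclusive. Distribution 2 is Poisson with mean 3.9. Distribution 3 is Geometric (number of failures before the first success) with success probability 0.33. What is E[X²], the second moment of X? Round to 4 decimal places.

For each component E[X²] = Var + (mean)², giving 1: 35.5; 2: 19.11; 3: 10.2746.
Overall E[X²] = 0.14·35.5 + 0.44·19.11 + 0.42·10.2746 = 17.6937.

17.6937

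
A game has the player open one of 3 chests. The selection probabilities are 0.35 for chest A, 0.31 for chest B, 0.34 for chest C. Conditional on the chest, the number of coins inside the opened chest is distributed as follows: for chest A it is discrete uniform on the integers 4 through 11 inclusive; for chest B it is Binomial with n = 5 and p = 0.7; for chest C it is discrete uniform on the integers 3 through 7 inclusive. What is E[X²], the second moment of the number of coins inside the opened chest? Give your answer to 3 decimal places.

34.828

For each component E[X²] = Var + (mean)², giving A: 61.5; B: 13.3; C: 27.
Overall E[X²] = 0.35·61.5 + 0.31·13.3 + 0.34·27 = 34.828.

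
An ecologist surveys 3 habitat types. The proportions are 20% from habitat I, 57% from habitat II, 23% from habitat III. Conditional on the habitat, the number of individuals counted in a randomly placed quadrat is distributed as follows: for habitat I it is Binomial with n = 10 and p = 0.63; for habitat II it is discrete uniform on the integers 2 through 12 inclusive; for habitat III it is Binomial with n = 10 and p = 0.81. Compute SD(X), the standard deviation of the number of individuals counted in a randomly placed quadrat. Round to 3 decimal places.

Per component, I: μ=6.3, E[X²]=42.021; II: μ=7, E[X²]=59; III: μ=8.1, E[X²]=67.149.
E[X] = 0.2·6.3 + 0.57·7 + 0.23·8.1 = 7.113.
E[X²] = 0.2·42.021 + 0.57·59 + 0.23·67.149 = 57.4785.
Var(X) = E[X²] − (E[X])² = 57.4785 − 50.5948 = 6.8837.
SD(X) = √6.8837 = 2.62368.

2.624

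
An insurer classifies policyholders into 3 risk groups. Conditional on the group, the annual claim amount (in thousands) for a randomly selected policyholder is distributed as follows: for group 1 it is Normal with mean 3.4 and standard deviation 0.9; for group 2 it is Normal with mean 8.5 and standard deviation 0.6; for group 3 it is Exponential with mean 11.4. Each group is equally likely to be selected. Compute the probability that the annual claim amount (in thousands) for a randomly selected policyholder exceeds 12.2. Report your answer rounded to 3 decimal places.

0.114

Conditional on each group, P(X > 12.2): 1: 0; 2: 3.48723e-10; 3: 0.342948.
By total probability, P(X > 12.2) = 0.333333·0 + 0.333333·3.48723e-10 + 0.333333·0.342948 = 0.114316.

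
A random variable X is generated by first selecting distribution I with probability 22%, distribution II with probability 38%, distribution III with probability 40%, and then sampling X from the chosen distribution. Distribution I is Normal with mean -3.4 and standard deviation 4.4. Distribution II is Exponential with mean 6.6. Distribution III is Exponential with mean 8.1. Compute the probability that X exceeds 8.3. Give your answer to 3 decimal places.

0.252

Conditional on each component, P(X > 8.3): I: 0.00391759; II: 0.284343; III: 0.358907.
By total probability, P(X > 8.3) = 0.22·0.00391759 + 0.38·0.284343 + 0.4·0.358907 = 0.252475.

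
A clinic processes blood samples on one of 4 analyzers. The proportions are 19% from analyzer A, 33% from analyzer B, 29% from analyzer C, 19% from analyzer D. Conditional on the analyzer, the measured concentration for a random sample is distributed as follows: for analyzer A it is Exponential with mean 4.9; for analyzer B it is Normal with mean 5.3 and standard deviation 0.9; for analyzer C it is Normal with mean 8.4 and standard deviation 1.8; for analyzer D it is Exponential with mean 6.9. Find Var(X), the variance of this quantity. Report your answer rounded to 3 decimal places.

16.848

Per component, A: μ=4.9, E[X²]=48.02; B: μ=5.3, E[X²]=28.9; C: μ=8.4, E[X²]=73.8; D: μ=6.9, E[X²]=95.22.
E[X] = 0.19·4.9 + 0.33·5.3 + 0.29·8.4 + 0.19·6.9 = 6.427.
E[X²] = 0.19·48.02 + 0.33·28.9 + 0.29·73.8 + 0.19·95.22 = 58.1546.
Var(X) = E[X²] − (E[X])² = 58.1546 − 41.3063 = 16.8483.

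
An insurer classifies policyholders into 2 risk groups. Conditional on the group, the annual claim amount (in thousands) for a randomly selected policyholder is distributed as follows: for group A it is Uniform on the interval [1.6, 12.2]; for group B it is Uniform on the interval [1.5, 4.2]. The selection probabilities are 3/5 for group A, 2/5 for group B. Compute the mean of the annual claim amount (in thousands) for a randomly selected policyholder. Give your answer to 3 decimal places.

5.280

Component means — A: 6.9; B: 2.85.
E[X] = 0.6·6.9 + 0.4·2.85 = 5.28.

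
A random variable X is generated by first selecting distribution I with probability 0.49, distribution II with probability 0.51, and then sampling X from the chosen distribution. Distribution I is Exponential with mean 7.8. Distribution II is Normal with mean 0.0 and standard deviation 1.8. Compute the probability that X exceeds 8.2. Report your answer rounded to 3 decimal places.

Conditional on each component, P(X > 8.2): I: 0.349489; II: 2.61237e-06.
By total probability, P(X > 8.2) = 0.49·0.349489 + 0.51·2.61237e-06 = 0.171251.

0.171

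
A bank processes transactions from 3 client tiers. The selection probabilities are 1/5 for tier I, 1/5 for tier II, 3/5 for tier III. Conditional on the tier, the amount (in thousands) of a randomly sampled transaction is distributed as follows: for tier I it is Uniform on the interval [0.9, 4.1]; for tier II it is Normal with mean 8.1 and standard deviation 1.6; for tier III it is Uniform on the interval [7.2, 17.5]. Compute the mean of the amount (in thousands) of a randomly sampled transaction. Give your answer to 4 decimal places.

Component means — I: 2.5; II: 8.1; III: 12.35.
E[X] = 0.2·2.5 + 0.2·8.1 + 0.6·12.35 = 9.53.

9.5300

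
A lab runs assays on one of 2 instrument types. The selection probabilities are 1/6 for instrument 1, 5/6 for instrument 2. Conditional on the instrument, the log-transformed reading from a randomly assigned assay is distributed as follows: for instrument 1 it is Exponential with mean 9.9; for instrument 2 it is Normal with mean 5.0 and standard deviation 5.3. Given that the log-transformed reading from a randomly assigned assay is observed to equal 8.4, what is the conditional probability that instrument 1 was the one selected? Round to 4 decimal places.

Likelihoods f(8.4 | ·): 1: 0.0432387; 2: 0.0612732.
Posterior ∝ prior × likelihood. Numerator for 1: 0.166667·0.0432387 = 0.00720645.
Normalizing constant: 0.166667·0.0432387 + 0.833333·0.0612732 = 0.0582675.
P(1 | observation) = 0.00720645 / 0.0582675 = 0.123679.

0.1237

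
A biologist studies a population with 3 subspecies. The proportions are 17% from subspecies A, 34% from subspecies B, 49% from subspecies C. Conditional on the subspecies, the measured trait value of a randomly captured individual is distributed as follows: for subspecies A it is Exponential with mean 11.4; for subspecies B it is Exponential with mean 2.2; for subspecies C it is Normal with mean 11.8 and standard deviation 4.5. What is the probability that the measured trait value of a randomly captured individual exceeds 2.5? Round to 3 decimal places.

0.726

Conditional on each subspecies, P(X > 2.5): A: 0.803082; B: 0.320984; C: 0.980617.
By total probability, P(X > 2.5) = 0.17·0.803082 + 0.34·0.320984 + 0.49·0.980617 = 0.726161.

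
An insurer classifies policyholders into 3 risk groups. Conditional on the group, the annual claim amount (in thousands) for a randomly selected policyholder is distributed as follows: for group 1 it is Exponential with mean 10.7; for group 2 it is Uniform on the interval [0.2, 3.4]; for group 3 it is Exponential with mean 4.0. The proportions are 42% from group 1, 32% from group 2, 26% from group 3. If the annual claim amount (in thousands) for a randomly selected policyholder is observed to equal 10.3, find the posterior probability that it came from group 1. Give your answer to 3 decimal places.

Likelihoods f(10.3 | ·): 1: 0.0356909; 2: 0; 3: 0.0190385.
Posterior ∝ prior × likelihood. Numerator for 1: 0.42·0.0356909 = 0.0149902.
Normalizing constant: 0.42·0.0356909 + 0.32·0 + 0.26·0.0190385 = 0.0199402.
P(1 | observation) = 0.0149902 / 0.0199402 = 0.751757.

0.752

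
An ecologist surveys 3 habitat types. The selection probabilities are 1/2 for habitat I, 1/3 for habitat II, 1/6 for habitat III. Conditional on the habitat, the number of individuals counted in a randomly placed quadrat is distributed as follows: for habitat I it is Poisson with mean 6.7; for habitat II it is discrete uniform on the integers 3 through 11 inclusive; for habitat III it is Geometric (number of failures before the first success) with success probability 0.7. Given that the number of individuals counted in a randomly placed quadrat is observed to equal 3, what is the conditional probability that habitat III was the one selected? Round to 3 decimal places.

Likelihoods P(X=3 | ·): I: 0.0617021; II: 0.111111; III: 0.0189.
Posterior ∝ prior × likelihood. Numerator for III: 0.166667·0.0189 = 0.00315.
Normalizing constant: 0.5·0.0617021 + 0.333333·0.111111 + 0.166667·0.0189 = 0.0710381.
P(III | observation) = 0.00315 / 0.0710381 = 0.0443424.

0.044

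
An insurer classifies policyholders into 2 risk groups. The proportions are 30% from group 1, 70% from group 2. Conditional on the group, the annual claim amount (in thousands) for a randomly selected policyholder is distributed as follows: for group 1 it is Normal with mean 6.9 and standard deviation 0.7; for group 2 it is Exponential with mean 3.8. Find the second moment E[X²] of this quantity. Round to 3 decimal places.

For each component E[X²] = Var + (mean)², giving 1: 48.1; 2: 28.88.
Overall E[X²] = 0.3·48.1 + 0.7·28.88 = 34.646.

34.646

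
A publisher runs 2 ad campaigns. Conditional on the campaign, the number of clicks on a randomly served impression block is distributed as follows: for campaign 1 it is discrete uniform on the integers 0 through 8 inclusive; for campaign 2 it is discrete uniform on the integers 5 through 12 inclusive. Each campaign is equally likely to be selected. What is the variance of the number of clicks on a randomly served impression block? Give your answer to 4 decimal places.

11.0208

Per component, 1: μ=4, E[X²]=22.6667; 2: μ=8.5, E[X²]=77.5.
E[X] = 0.5·4 + 0.5·8.5 = 6.25.
E[X²] = 0.5·22.6667 + 0.5·77.5 = 50.0833.
Var(X) = E[X²] − (E[X])² = 50.0833 − 39.0625 = 11.0208.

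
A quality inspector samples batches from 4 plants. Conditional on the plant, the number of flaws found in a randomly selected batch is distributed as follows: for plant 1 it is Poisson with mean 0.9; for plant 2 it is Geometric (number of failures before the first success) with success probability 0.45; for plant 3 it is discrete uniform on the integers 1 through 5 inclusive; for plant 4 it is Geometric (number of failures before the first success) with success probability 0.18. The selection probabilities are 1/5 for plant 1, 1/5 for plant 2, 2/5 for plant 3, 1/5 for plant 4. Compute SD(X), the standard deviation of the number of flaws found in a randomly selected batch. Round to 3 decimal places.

Per component, 1: μ=0.9, E[X²]=1.71; 2: μ=1.22222, E[X²]=4.20988; 3: μ=3, E[X²]=11; 4: μ=4.55556, E[X²]=46.0617.
E[X] = 0.2·0.9 + 0.2·1.22222 + 0.4·3 + 0.2·4.55556 = 2.53556.
E[X²] = 0.2·1.71 + 0.2·4.20988 + 0.4·11 + 0.2·46.0617 = 14.7963.
Var(X) = E[X²] − (E[X])² = 14.7963 − 6.42904 = 8.36728.
SD(X) = √8.36728 = 2.89262.

2.893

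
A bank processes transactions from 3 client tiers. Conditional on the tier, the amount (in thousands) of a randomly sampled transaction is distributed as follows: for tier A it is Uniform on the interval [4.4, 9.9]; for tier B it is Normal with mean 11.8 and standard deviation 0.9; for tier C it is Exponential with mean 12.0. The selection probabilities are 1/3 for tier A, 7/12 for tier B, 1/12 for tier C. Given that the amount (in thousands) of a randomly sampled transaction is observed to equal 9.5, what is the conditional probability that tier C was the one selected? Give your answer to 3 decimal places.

Likelihoods f(9.5 | ·): A: 0.181818; B: 0.0169242; C: 0.0377574.
Posterior ∝ prior × likelihood. Numerator for C: 0.0833333·0.0377574 = 0.00314645.
Normalizing constant: 0.333333·0.181818 + 0.583333·0.0169242 + 0.0833333·0.0377574 = 0.073625.
P(C | observation) = 0.00314645 / 0.073625 = 0.0427362.

0.043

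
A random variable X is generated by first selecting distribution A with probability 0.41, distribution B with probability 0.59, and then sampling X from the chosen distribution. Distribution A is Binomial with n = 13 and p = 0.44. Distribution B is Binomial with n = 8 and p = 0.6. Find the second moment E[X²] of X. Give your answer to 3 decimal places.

For each component E[X²] = Var + (mean)², giving A: 35.9216; B: 24.96.
Overall E[X²] = 0.41·35.9216 + 0.59·24.96 = 29.4543.

29.454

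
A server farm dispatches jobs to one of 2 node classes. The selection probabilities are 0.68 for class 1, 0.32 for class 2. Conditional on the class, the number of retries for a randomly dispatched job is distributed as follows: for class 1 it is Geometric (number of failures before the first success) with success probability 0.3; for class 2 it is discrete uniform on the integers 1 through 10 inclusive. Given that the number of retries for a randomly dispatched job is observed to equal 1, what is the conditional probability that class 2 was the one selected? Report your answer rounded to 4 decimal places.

0.1831

Likelihoods P(X=1 | ·): 1: 0.21; 2: 0.1.
Posterior ∝ prior × likelihood. Numerator for 2: 0.32·0.1 = 0.032.
Normalizing constant: 0.68·0.21 + 0.32·0.1 = 0.1748.
P(2 | observation) = 0.032 / 0.1748 = 0.183066.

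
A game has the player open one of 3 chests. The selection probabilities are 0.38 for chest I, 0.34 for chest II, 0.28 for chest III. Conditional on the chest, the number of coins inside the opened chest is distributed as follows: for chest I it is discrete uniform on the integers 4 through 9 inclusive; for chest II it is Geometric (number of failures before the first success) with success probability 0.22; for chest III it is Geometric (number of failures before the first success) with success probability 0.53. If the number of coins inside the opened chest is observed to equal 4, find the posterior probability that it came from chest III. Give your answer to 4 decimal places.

Likelihoods P(X=4 | ·): I: 0.166667; II: 0.0814331; III: 0.0258623.
Posterior ∝ prior × likelihood. Numerator for III: 0.28·0.0258623 = 0.00724145.
Normalizing constant: 0.38·0.166667 + 0.34·0.0814331 + 0.28·0.0258623 = 0.098262.
P(III | observation) = 0.00724145 / 0.098262 = 0.0736953.

0.0737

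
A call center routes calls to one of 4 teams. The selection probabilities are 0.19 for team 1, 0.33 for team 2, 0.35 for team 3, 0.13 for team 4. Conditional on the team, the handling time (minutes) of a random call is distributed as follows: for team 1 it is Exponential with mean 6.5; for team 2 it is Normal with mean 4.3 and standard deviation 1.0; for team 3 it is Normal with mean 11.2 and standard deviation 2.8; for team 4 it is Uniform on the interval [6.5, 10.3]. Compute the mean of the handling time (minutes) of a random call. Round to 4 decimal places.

7.6660

Component means — 1: 6.5; 2: 4.3; 3: 11.2; 4: 8.4.
E[X] = 0.19·6.5 + 0.33·4.3 + 0.35·11.2 + 0.13·8.4 = 7.666.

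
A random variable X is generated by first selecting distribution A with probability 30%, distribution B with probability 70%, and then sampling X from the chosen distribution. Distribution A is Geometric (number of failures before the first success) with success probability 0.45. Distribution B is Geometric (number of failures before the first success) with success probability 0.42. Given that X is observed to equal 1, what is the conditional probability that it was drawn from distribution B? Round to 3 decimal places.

0.697

Likelihoods P(X=1 | ·): A: 0.2475; B: 0.2436.
Posterior ∝ prior × likelihood. Numerator for B: 0.7·0.2436 = 0.17052.
Normalizing constant: 0.3·0.2475 + 0.7·0.2436 = 0.24477.
P(B | observation) = 0.17052 / 0.24477 = 0.696654.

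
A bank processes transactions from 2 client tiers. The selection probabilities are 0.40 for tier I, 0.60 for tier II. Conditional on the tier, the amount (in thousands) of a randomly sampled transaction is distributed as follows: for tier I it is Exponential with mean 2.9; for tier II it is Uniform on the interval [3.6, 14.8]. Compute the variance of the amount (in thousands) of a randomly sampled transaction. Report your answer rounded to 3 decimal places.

Per component, I: μ=2.9, E[X²]=16.82; II: μ=9.2, E[X²]=95.0933.
E[X] = 0.4·2.9 + 0.6·9.2 = 6.68.
E[X²] = 0.4·16.82 + 0.6·95.0933 = 63.784.
Var(X) = E[X²] − (E[X])² = 63.784 − 44.6224 = 19.1616.

19.162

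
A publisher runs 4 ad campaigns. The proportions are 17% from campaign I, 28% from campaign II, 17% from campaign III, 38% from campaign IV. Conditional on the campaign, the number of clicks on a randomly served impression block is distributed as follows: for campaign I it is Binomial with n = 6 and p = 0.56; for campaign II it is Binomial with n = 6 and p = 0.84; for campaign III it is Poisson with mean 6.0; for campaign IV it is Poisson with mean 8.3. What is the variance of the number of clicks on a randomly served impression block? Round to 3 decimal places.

8.080

Per component, I: μ=3.36, E[X²]=12.768; II: μ=5.04, E[X²]=26.208; III: μ=6, E[X²]=42; IV: μ=8.3, E[X²]=77.19.
E[X] = 0.17·3.36 + 0.28·5.04 + 0.17·6 + 0.38·8.3 = 6.1564.
E[X²] = 0.17·12.768 + 0.28·26.208 + 0.17·42 + 0.38·77.19 = 45.981.
Var(X) = E[X²] − (E[X])² = 45.981 − 37.9013 = 8.07974.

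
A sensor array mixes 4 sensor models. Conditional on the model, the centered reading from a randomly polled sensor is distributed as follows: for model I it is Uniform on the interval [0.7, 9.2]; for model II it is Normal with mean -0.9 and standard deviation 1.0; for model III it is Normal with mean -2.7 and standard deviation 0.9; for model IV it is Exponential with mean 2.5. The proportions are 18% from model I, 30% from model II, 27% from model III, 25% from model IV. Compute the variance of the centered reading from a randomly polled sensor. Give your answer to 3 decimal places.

Per component, I: μ=4.95, E[X²]=30.5233; II: μ=-0.9, E[X²]=1.81; III: μ=-2.7, E[X²]=8.1; IV: μ=2.5, E[X²]=12.5.
E[X] = 0.18·4.95 + 0.3·-0.9 + 0.27·-2.7 + 0.25·2.5 = 0.517.
E[X²] = 0.18·30.5233 + 0.3·1.81 + 0.27·8.1 + 0.25·12.5 = 11.3492.
Var(X) = E[X²] − (E[X])² = 11.3492 − 0.267289 = 11.0819.

11.082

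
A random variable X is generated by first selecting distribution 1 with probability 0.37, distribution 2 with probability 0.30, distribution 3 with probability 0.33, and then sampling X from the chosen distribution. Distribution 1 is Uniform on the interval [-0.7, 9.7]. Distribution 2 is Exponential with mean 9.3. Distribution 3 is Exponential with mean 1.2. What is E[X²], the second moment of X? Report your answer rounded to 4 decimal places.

63.6718

For each component E[X²] = Var + (mean)², giving 1: 29.2633; 2: 172.98; 3: 2.88.
Overall E[X²] = 0.37·29.2633 + 0.3·172.98 + 0.33·2.88 = 63.6718.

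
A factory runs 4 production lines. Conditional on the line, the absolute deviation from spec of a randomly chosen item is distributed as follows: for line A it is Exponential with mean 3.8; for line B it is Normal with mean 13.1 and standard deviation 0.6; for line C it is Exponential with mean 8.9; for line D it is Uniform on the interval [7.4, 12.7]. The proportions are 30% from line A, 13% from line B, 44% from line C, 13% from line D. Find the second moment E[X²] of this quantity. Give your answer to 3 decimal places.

114.160

For each component E[X²] = Var + (mean)², giving A: 28.88; B: 171.97; C: 158.42; D: 103.343.
Overall E[X²] = 0.3·28.88 + 0.13·171.97 + 0.44·158.42 + 0.13·103.343 = 114.16.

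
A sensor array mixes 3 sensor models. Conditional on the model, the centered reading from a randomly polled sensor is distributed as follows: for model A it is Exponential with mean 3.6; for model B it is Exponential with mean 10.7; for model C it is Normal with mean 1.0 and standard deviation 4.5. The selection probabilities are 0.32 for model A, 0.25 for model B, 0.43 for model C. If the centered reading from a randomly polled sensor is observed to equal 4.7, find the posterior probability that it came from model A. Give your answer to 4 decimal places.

0.3632

Likelihoods f(4.7 | ·): A: 0.0752839; B: 0.0602353; C: 0.0632259.
Posterior ∝ prior × likelihood. Numerator for A: 0.32·0.0752839 = 0.0240908.
Normalizing constant: 0.32·0.0752839 + 0.25·0.0602353 + 0.43·0.0632259 = 0.0663368.
P(A | observation) = 0.0240908 / 0.0663368 = 0.363159.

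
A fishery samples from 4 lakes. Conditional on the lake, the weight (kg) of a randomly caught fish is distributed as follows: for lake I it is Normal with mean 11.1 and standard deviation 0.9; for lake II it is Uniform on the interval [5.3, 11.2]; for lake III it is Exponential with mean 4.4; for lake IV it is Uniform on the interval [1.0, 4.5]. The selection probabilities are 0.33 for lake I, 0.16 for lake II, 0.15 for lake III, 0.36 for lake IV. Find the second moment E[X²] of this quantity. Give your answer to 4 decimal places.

61.1787

For each component E[X²] = Var + (mean)², giving I: 124.02; II: 70.9633; III: 38.72; IV: 8.58333.
Overall E[X²] = 0.33·124.02 + 0.16·70.9633 + 0.15·38.72 + 0.36·8.58333 = 61.1787.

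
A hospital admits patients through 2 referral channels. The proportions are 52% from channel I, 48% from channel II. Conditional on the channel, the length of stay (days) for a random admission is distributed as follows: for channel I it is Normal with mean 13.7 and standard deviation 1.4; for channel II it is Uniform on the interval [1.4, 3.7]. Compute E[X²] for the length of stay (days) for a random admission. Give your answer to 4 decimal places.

For each component E[X²] = Var + (mean)², giving I: 189.65; II: 6.94333.
Overall E[X²] = 0.52·189.65 + 0.48·6.94333 = 101.951.

101.9508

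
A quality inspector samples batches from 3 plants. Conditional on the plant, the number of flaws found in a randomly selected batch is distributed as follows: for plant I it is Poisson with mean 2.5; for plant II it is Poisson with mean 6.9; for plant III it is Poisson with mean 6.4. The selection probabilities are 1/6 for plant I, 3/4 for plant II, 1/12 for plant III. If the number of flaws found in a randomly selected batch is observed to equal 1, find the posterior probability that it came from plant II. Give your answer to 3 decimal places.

0.129

Likelihoods P(X=1 | ·): I: 0.205212; II: 0.00695372; III: 0.010634.
Posterior ∝ prior × likelihood. Numerator for II: 0.75·0.00695372 = 0.00521529.
Normalizing constant: 0.166667·0.205212 + 0.75·0.00695372 + 0.0833333·0.010634 = 0.0403035.
P(II | observation) = 0.00521529 / 0.0403035 = 0.1294.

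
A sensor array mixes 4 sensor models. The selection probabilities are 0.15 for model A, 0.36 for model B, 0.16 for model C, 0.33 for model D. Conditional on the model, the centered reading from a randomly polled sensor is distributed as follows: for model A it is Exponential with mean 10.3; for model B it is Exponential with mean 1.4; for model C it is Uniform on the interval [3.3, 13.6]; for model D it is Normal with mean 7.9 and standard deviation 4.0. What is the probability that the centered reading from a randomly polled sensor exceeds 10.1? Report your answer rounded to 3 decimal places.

Conditional on each model, P(X > 10.1): A: 0.375093; B: 0.000735996; C: 0.339806; D: 0.29116.
By total probability, P(X > 10.1) = 0.15·0.375093 + 0.36·0.000735996 + 0.16·0.339806 + 0.33·0.29116 = 0.20698.

0.207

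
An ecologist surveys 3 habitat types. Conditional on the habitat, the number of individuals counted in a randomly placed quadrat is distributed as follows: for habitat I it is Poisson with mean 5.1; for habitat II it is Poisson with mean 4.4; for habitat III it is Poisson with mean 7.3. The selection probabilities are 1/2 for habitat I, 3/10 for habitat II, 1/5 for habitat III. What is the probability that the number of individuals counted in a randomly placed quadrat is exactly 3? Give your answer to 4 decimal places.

Conditional on each habitat, P(X = 3): I: 0.13479; II: 0.174305; III: 0.0437993.
By total probability, P(X = 3) = 0.5·0.13479 + 0.3·0.174305 + 0.2·0.0437993 = 0.128446.

0.1284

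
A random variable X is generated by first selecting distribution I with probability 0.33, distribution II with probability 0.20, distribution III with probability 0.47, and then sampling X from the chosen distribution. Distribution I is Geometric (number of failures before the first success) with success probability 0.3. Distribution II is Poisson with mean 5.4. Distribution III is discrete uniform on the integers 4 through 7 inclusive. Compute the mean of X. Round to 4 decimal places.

Component means — I: 2.33333; II: 5.4; III: 5.5.
E[X] = 0.33·2.33333 + 0.2·5.4 + 0.47·5.5 = 4.435.

4.4350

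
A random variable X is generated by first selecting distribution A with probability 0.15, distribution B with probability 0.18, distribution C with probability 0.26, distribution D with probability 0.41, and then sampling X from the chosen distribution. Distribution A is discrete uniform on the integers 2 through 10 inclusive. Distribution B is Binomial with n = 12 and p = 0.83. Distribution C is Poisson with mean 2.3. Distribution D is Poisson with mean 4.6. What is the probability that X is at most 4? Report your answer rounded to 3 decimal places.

Conditional on each component, P(X ≤ 4): A: 0.333333; B: 0.000179742; C: 0.916249; D: 0.513234.
By total probability, P(X ≤ 4) = 0.15·0.333333 + 0.18·0.000179742 + 0.26·0.916249 + 0.41·0.513234 = 0.498683.

0.499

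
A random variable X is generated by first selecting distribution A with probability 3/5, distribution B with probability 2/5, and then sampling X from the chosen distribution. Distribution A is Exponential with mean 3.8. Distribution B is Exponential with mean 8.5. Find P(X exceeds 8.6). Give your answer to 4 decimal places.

0.2078

Conditional on each component, P(X > 8.6): A: 0.104021; B: 0.363577.
By total probability, P(X > 8.6) = 0.6·0.104021 + 0.4·0.363577 = 0.207844.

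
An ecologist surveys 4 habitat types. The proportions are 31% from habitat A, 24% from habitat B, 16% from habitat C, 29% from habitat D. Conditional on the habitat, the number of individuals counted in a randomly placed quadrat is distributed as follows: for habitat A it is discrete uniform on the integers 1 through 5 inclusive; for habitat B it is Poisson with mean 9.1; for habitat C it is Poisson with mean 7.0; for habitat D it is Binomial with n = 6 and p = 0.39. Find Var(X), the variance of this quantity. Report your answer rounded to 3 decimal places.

Per component, A: μ=3, E[X²]=11; B: μ=9.1, E[X²]=91.91; C: μ=7, E[X²]=56; D: μ=2.34, E[X²]=6.903.
E[X] = 0.31·3 + 0.24·9.1 + 0.16·7 + 0.29·2.34 = 4.9126.
E[X²] = 0.31·11 + 0.24·91.91 + 0.16·56 + 0.29·6.903 = 36.4303.
Var(X) = E[X²] − (E[X])² = 36.4303 − 24.1336 = 12.2966.

12.297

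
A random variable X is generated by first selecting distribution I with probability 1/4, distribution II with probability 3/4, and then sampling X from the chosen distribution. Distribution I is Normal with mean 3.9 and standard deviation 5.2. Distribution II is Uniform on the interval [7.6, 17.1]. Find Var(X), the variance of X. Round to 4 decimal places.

Per component, I: μ=3.9, E[X²]=42.25; II: μ=12.35, E[X²]=160.043.
E[X] = 0.25·3.9 + 0.75·12.35 = 10.2375.
E[X²] = 0.25·42.25 + 0.75·160.043 = 130.595.
Var(X) = E[X²] − (E[X])² = 130.595 − 104.806 = 25.7886.

25.7886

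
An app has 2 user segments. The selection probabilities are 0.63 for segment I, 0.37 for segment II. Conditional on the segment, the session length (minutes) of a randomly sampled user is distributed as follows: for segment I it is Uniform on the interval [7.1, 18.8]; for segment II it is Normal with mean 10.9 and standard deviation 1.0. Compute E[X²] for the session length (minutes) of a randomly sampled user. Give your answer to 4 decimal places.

For each component E[X²] = Var + (mean)², giving I: 179.11; II: 119.81.
Overall E[X²] = 0.63·179.11 + 0.37·119.81 = 157.169.

157.1690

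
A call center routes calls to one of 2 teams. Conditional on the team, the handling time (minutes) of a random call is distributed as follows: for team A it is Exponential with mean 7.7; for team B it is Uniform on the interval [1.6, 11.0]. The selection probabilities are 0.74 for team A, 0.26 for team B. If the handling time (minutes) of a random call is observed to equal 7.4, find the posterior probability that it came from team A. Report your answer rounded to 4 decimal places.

0.5706

Likelihoods f(7.4 | ·): A: 0.0496747; B: 0.106383.
Posterior ∝ prior × likelihood. Numerator for A: 0.74·0.0496747 = 0.0367593.
Normalizing constant: 0.74·0.0496747 + 0.26·0.106383 = 0.0644189.
P(A | observation) = 0.0367593 / 0.0644189 = 0.570629.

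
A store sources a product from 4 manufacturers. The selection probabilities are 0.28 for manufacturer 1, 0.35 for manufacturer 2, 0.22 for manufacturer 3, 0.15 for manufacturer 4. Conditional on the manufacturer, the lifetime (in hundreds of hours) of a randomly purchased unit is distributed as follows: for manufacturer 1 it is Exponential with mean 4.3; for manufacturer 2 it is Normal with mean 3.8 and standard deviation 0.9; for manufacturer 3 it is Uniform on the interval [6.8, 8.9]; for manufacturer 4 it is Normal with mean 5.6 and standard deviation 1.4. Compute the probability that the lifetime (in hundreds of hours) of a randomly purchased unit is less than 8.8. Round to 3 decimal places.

Conditional on each manufacturer, P(X < 8.8): 1: 0.870815; 2: 1; 3: 0.952381; 4: 0.988865.
By total probability, P(X < 8.8) = 0.28·0.870815 + 0.35·1 + 0.22·0.952381 + 0.15·0.988865 = 0.951682.

0.952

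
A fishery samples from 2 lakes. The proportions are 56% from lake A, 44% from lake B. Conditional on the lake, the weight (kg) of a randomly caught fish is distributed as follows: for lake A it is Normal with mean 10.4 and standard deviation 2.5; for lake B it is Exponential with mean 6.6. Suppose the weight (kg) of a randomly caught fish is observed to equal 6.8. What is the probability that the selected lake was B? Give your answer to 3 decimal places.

0.429

Likelihoods f(6.8 | ·): A: 0.056584; B: 0.0540756.
Posterior ∝ prior × likelihood. Numerator for B: 0.44·0.0540756 = 0.0237933.
Normalizing constant: 0.56·0.056584 + 0.44·0.0540756 = 0.0554803.
P(B | observation) = 0.0237933 / 0.0554803 = 0.42886.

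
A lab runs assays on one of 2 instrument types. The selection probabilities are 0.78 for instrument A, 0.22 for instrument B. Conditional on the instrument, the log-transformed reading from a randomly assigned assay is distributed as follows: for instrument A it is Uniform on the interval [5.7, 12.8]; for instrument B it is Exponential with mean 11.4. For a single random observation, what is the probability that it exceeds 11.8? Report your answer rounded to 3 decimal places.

Conditional on each instrument, P(X > 11.8): A: 0.140845; B: 0.355195.
By total probability, P(X > 11.8) = 0.78·0.140845 + 0.22·0.355195 = 0.188002.

0.188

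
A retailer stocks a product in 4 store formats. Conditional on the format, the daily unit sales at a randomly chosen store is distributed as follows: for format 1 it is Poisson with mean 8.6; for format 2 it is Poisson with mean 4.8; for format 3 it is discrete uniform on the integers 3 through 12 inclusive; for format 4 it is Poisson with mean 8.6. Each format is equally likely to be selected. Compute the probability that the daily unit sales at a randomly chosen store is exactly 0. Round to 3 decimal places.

0.002

Conditional on each format, P(X = 0): 1: 0.000184106; 2: 0.00822975; 3: 0; 4: 0.000184106.
By total probability, P(X = 0) = 0.25·0.000184106 + 0.25·0.00822975 + 0.25·0 + 0.25·0.000184106 = 0.00214949.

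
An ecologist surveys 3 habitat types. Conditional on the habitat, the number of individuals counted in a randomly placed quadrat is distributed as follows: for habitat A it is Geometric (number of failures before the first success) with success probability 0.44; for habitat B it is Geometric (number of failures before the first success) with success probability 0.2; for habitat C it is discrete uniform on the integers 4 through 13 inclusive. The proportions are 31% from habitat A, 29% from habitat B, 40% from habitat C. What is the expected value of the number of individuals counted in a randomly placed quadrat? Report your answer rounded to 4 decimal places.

4.9545

Component means — A: 1.27273; B: 4; C: 8.5.
E[X] = 0.31·1.27273 + 0.29·4 + 0.4·8.5 = 4.95455.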